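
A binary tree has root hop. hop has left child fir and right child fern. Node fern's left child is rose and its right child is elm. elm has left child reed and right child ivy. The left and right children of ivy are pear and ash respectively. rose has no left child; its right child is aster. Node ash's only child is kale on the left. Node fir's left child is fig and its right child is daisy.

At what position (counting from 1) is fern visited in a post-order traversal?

12

Post-order visits the left subtree, then the right subtree, then the node.
At hop: go left to fir.
  At fir: go left to fig.
    fig is a leaf — visit fig.
  At fir: go right to daisy.
    daisy is a leaf — visit daisy.
  Visit fir.
At hop: go right to fern.
  At fern: go left to rose.
    At rose: no left child.
    At rose: go right to aster.
      aster is a leaf — visit aster.
    Visit rose.
  At fern: go right to elm.
    At elm: go left to reed.
      reed is a leaf — visit reed.
    At elm: go right to ivy.
      At ivy: go left to pear.
        pear is a leaf — visit pear.
      At ivy: go right to ash.
        At ash: go left to kale.
          kale is a leaf — visit kale.
        At ash: no right child.
        Visit ash.
      Visit ivy.
    Visit elm.
  Visit fern.
Visit hop.
Full post-order sequence: fig, daisy, fir, aster, rose, reed, pear, kale, ash, ivy, elm, fern, hop.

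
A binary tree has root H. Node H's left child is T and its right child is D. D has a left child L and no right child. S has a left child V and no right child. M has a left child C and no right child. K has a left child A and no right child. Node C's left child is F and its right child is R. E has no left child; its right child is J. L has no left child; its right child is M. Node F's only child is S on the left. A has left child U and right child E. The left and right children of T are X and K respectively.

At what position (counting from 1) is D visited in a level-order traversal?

3

Level-order visits nodes level by level from the root, left to right within each level.
Level 0: H
Level 1: T, D
Level 2: X, K, L
Level 3: A, M
Level 4: U, E, C
Level 5: J, F, R
Level 6: S
Level 7: V
Full level-order sequence: H, T, D, X, K, L, A, M, U, E, C, J, F, R, S, V.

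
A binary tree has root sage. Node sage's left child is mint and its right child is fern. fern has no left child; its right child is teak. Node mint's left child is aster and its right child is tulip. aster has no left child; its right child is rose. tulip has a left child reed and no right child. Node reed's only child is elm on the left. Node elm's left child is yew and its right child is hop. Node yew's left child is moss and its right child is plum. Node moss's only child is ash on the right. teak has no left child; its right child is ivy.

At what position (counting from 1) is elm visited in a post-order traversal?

8

Post-order visits the left subtree, then the right subtree, then the node.
At sage: go left to mint.
  At mint: go left to aster.
    At aster: no left child.
    At aster: go right to rose.
      rose is a leaf — visit rose.
    Visit aster.
  At mint: go right to tulip.
    At tulip: go left to reed.
      At reed: go left to elm.
        At elm: go left to yew.
          At yew: go left to moss.
            At moss: no left child.
            At moss: go right to ash.
              ash is a leaf — visit ash.
            Visit moss.
          At yew: go right to plum.
            plum is a leaf — visit plum.
          Visit yew.
        At elm: go right to hop.
          hop is a leaf — visit hop.
        Visit elm.
      At reed: no right child.
      Visit reed.
    At tulip: no right child.
    Visit tulip.
  Visit mint.
At sage: go right to fern.
  At fern: no left child.
  At fern: go right to teak.
    At teak: no left child.
    At teak: go right to ivy.
      ivy is a leaf — visit ivy.
    Visit teak.
  Visit fern.
Visit sage.
Full post-order sequence: rose, aster, ash, moss, plum, yew, hop, elm, reed, tulip, mint, ivy, teak, fern, sage.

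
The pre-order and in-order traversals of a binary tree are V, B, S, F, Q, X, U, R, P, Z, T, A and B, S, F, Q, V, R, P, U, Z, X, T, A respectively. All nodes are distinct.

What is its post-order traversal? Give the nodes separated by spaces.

Q F S B P R Z U A T X V

The first element of pre-order is the root; it splits in-order into left and right subtrees.
Root V: left subtree has 4 nodes {B, S, F, Q}, right has 7 {R, P, U, Z, X, T, A}.
  Root B: left subtree has 0 nodes { }, right has 3 {S, F, Q}.
    Root S: left subtree has 0 nodes { }, right has 2 {F, Q}.
      Root F: left subtree has 0 nodes { }, right has 1 {Q}.
  Root X: left subtree has 4 nodes {R, P, U, Z}, right has 2 {T, A}.
    Root U: left subtree has 2 nodes {R, P}, right has 1 {Z}.
      Root R: left subtree has 0 nodes { }, right has 1 {P}.
    Root T: left subtree has 0 nodes { }, right has 1 {A}.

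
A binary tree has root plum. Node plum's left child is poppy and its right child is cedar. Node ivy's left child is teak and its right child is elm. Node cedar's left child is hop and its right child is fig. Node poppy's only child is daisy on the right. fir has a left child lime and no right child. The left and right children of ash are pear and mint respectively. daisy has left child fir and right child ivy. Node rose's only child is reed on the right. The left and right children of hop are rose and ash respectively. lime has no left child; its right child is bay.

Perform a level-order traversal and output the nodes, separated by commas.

plum, poppy, cedar, daisy, hop, fig, fir, ivy, rose, ash, lime, teak, elm, reed, pear, mint, bay

Level-order visits nodes level by level from the root, left to right within each level.
Level 0: plum
Level 1: poppy, cedar
Level 2: daisy, hop, fig
Level 3: fir, ivy, rose, ash
Level 4: lime, teak, elm, reed, pear, mint
Level 5: bay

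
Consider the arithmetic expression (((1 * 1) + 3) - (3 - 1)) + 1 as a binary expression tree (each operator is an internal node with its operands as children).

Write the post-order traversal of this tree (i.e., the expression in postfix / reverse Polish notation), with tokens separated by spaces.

Post-order on an expression tree gives postfix notation: for each operator, emit left operand, right operand, then the operator.

1 1 * 3 + 3 1 - - 1 +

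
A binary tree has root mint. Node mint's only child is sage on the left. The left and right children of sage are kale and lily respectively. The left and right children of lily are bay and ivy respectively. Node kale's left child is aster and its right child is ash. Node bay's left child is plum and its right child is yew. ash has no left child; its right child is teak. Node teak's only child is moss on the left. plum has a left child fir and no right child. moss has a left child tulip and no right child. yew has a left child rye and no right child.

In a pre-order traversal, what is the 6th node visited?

teak

Pre-order visits the node, then its left subtree, then its right subtree.
Visit mint.
At mint: go left to sage.
  Visit sage.
  At sage: go left to kale.
    Visit kale.
    At kale: go left to aster.
      aster is a leaf — visit aster.
    At kale: go right to ash.
      Visit ash.
      At ash: no left child.
      At ash: go right to teak.
        Visit teak.
        At teak: go left to moss.
          Visit moss.
          At moss: go left to tulip.
            tulip is a leaf — visit tulip.
          At moss: no right child.
        At teak: no right child.
  At sage: go right to lily.
    Visit lily.
    At lily: go left to bay.
      Visit bay.
      At bay: go left to plum.
        Visit plum.
        At plum: go left to fir.
          fir is a leaf — visit fir.
        At plum: no right child.
      At bay: go right to yew.
        Visit yew.
        At yew: go left to rye.
          rye is a leaf — visit rye.
        At yew: no right child.
    At lily: go right to ivy.
      ivy is a leaf — visit ivy.
At mint: no right child.
Full pre-order sequence: mint, sage, kale, aster, ash, teak, moss, tulip, lily, bay, plum, fir, yew, rye, ivy.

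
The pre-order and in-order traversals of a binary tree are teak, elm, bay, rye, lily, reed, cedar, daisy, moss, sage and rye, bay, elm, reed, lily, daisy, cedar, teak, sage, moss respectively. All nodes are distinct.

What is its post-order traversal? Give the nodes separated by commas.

The first element of pre-order is the root; it splits in-order into left and right subtrees.
Root teak: left subtree has 7 nodes {rye, bay, elm, reed, lily, daisy, cedar}, right has 2 {sage, moss}.
  Root elm: left subtree has 2 nodes {rye, bay}, right has 4 {reed, lily, daisy, cedar}.
    Root bay: left subtree has 1 node {rye}, right has 0 { }.
    Root lily: left subtree has 1 node {reed}, right has 2 {daisy, cedar}.
      Root cedar: left subtree has 1 node {daisy}, right has 0 { }.
  Root moss: left subtree has 1 node {sage}, right has 0 { }.

rye, bay, reed, daisy, cedar, lily, elm, sage, moss, teak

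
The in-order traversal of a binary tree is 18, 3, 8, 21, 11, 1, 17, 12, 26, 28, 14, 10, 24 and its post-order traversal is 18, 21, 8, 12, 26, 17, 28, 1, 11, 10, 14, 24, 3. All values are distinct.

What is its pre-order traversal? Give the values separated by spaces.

The last element of post-order is the root; it splits in-order into left and right subtrees.
Root 3: left subtree has 1 node {18}, right has 11 {8, 21, 11, 1, 17, 12, 26, 28, 14, 10, 24}.
  Root 24: left subtree has 10 nodes {8, 21, 11, 1, 17, 12, 26, 28, 14, 10}, right has 0 { }.
    Root 14: left subtree has 8 nodes {8, 21, 11, 1, 17, 12, 26, 28}, right has 1 {10}.
      Root 11: left subtree has 2 nodes {8, 21}, right has 5 {1, 17, 12, 26, 28}.
        Root 8: left subtree has 0 nodes { }, right has 1 {21}.
        Root 1: left subtree has 0 nodes { }, right has 4 {17, 12, 26, 28}.
          Root 28: left subtree has 3 nodes {17, 12, 26}, right has 0 { }.
            Root 17: left subtree has 0 nodes { }, right has 2 {12, 26}.
              Root 26: left subtree has 1 node {12}, right has 0 { }.

3 18 24 14 11 8 21 1 28 17 26 12 10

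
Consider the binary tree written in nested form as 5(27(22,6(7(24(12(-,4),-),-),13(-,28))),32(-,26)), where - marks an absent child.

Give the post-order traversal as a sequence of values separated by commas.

22, 4, 12, 24, 7, 28, 13, 6, 27, 26, 32, 5

Post-order visits the left subtree, then the right subtree, then the node.
At 5: go left to 27.
  At 27: go left to 22.
    22 is a leaf — visit 22.
  At 27: go right to 6.
    At 6: go left to 7.
      At 7: go left to 24.
        At 24: go left to 12.
          At 12: no left child.
          At 12: go right to 4.
            4 is a leaf — visit 4.
          Visit 12.
        At 24: no right child.
        Visit 24.
      At 7: no right child.
      Visit 7.
    At 6: go right to 13.
      At 13: no left child.
      At 13: go right to 28.
        28 is a leaf — visit 28.
      Visit 13.
    Visit 6.
  Visit 27.
At 5: go right to 32.
  At 32: no left child.
  At 32: go right to 26.
    26 is a leaf — visit 26.
  Visit 32.
Visit 5.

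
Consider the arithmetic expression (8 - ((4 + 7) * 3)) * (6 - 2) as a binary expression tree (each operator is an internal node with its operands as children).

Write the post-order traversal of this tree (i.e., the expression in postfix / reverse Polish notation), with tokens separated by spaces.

Post-order on an expression tree gives postfix notation: for each operator, emit left operand, right operand, then the operator.

8 4 7 + 3 * - 6 2 - *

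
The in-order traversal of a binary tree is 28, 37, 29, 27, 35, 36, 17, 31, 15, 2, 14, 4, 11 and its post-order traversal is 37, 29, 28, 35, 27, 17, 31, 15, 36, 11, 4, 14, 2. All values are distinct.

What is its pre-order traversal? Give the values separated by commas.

2, 36, 27, 28, 29, 37, 35, 15, 31, 17, 14, 4, 11

The last element of post-order is the root; it splits in-order into left and right subtrees.
Root 2: left subtree has 9 nodes {28, 37, 29, 27, 35, 36, 17, 31, 15}, right has 3 {14, 4, 11}.
  Root 36: left subtree has 5 nodes {28, 37, 29, 27, 35}, right has 3 {17, 31, 15}.
    Root 27: left subtree has 3 nodes {28, 37, 29}, right has 1 {35}.
      Root 28: left subtree has 0 nodes { }, right has 2 {37, 29}.
        Root 29: left subtree has 1 node {37}, right has 0 { }.
    Root 15: left subtree has 2 nodes {17, 31}, right has 0 { }.
      Root 31: left subtree has 1 node {17}, right has 0 { }.
  Root 14: left subtree has 0 nodes { }, right has 2 {4, 11}.
    Root 4: left subtree has 0 nodes { }, right has 1 {11}.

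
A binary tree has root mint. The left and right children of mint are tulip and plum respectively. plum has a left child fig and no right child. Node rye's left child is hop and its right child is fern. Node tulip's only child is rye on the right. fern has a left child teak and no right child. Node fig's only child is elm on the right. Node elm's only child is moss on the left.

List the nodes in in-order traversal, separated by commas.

In-order visits the left subtree, then the node, then the right subtree.
At mint: go left to tulip.
  At tulip: no left child.
  Visit tulip.
  At tulip: go right to rye.
    At rye: go left to hop.
      hop is a leaf — visit hop.
    Visit rye.
    At rye: go right to fern.
      At fern: go left to teak.
        teak is a leaf — visit teak.
      Visit fern.
      At fern: no right child.
Visit mint.
At mint: go right to plum.
  At plum: go left to fig.
    At fig: no left child.
    Visit fig.
    At fig: go right to elm.
      At elm: go left to moss.
        moss is a leaf — visit moss.
      Visit elm.
      At elm: no right child.
  Visit plum.
  At plum: no right child.

tulip, hop, rye, teak, fern, mint, fig, moss, elm, plum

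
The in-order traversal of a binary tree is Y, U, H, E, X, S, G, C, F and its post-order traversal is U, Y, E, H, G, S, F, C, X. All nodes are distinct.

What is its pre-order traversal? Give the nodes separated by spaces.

X H Y U E C S G F

The last element of post-order is the root; it splits in-order into left and right subtrees.
Root X: left subtree has 4 nodes {Y, U, H, E}, right has 4 {S, G, C, F}.
  Root H: left subtree has 2 nodes {Y, U}, right has 1 {E}.
    Root Y: left subtree has 0 nodes { }, right has 1 {U}.
  Root C: left subtree has 2 nodes {S, G}, right has 1 {F}.
    Root S: left subtree has 0 nodes { }, right has 1 {G}.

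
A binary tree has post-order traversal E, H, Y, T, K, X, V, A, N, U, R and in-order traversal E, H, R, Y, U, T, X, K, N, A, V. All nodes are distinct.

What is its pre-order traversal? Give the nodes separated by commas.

The last element of post-order is the root; it splits in-order into left and right subtrees.
Root R: left subtree has 2 nodes {E, H}, right has 8 {Y, U, T, X, K, N, A, V}.
  Root H: left subtree has 1 node {E}, right has 0 { }.
  Root U: left subtree has 1 node {Y}, right has 6 {T, X, K, N, A, V}.
    Root N: left subtree has 3 nodes {T, X, K}, right has 2 {A, V}.
      Root X: left subtree has 1 node {T}, right has 1 {K}.
      Root A: left subtree has 0 nodes { }, right has 1 {V}.

R, H, E, U, Y, N, X, T, K, A, V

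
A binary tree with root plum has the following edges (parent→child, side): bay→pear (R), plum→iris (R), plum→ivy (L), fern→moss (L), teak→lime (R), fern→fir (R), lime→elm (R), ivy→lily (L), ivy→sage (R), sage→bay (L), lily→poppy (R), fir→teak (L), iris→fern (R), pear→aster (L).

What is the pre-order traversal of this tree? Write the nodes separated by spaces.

plum ivy lily poppy sage bay pear aster iris fern moss fir teak lime elm

Pre-order visits the node, then its left subtree, then its right subtree.
Visit plum.
At plum: go left to ivy.
  Visit ivy.
  At ivy: go left to lily.
    Visit lily.
    At lily: no left child.
    At lily: go right to poppy.
      poppy is a leaf — visit poppy.
  At ivy: go right to sage.
    Visit sage.
    At sage: go left to bay.
      Visit bay.
      At bay: no left child.
      At bay: go right to pear.
        Visit pear.
        At pear: go left to aster.
          aster is a leaf — visit aster.
        At pear: no right child.
    At sage: no right child.
At plum: go right to iris.
  Visit iris.
  At iris: no left child.
  At iris: go right to fern.
    Visit fern.
    At fern: go left to moss.
      moss is a leaf — visit moss.
    At fern: go right to fir.
      Visit fir.
      At fir: go left to teak.
        Visit teak.
        At teak: no left child.
        At teak: go right to lime.
          Visit lime.
          At lime: no left child.
          At lime: go right to elm.
            elm is a leaf — visit elm.
      At fir: no right child.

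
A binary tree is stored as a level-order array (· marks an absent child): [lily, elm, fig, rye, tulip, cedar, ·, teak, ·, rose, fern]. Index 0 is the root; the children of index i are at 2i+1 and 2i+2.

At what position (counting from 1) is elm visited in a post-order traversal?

6

Post-order visits the left subtree, then the right subtree, then the node.
At lily: go left to elm.
  At elm: go left to rye.
    At rye: go left to teak.
      teak is a leaf — visit teak.
    At rye: no right child.
    Visit rye.
  At elm: go right to tulip.
    At tulip: go left to rose.
      rose is a leaf — visit rose.
    At tulip: go right to fern.
      fern is a leaf — visit fern.
    Visit tulip.
  Visit elm.
At lily: go right to fig.
  At fig: go left to cedar.
    cedar is a leaf — visit cedar.
  At fig: no right child.
  Visit fig.
Visit lily.
Full post-order sequence: teak, rye, rose, fern, tulip, elm, cedar, fig, lily.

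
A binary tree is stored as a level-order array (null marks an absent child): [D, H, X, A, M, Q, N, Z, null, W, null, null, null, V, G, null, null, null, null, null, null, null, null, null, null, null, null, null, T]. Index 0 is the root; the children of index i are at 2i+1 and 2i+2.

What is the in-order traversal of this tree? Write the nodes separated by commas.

Z, A, H, W, M, D, Q, X, V, T, N, G

In-order visits the left subtree, then the node, then the right subtree.
At D: go left to H.
  At H: go left to A.
    At A: go left to Z.
      Z is a leaf — visit Z.
    Visit A.
    At A: no right child.
  Visit H.
  At H: go right to M.
    At M: go left to W.
      W is a leaf — visit W.
    Visit M.
    At M: no right child.
Visit D.
At D: go right to X.
  At X: go left to Q.
    Q is a leaf — visit Q.
  Visit X.
  At X: go right to N.
    At N: go left to V.
      At V: no left child.
      Visit V.
      At V: go right to T.
        T is a leaf — visit T.
    Visit N.
    At N: go right to G.
      G is a leaf — visit G.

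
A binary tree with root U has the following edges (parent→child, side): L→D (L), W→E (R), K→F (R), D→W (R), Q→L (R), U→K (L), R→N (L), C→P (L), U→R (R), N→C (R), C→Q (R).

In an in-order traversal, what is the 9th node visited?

W

In-order visits the left subtree, then the node, then the right subtree.
At U: go left to K.
  At K: no left child.
  Visit K.
  At K: go right to F.
    F is a leaf — visit F.
Visit U.
At U: go right to R.
  At R: go left to N.
    At N: no left child.
    Visit N.
    At N: go right to C.
      At C: go left to P.
        P is a leaf — visit P.
      Visit C.
      At C: go right to Q.
        At Q: no left child.
        Visit Q.
        At Q: go right to L.
          At L: go left to D.
            At D: no left child.
            Visit D.
            At D: go right to W.
              At W: no left child.
              Visit W.
              At W: go right to E.
                E is a leaf — visit E.
          Visit L.
          At L: no right child.
  Visit R.
  At R: no right child.
Full in-order sequence: K, F, U, N, P, C, Q, D, W, E, L, R.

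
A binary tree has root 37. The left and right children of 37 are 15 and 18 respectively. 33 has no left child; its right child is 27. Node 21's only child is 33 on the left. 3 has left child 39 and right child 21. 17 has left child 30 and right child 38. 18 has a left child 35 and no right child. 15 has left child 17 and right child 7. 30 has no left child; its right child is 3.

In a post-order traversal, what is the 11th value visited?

Post-order visits the left subtree, then the right subtree, then the node.
At 37: go left to 15.
  At 15: go left to 17.
    At 17: go left to 30.
      At 30: no left child.
      At 30: go right to 3.
        At 3: go left to 39.
          39 is a leaf — visit 39.
        At 3: go right to 21.
          At 21: go left to 33.
            At 33: no left child.
            At 33: go right to 27.
              27 is a leaf — visit 27.
            Visit 33.
          At 21: no right child.
          Visit 21.
        Visit 3.
      Visit 30.
    At 17: go right to 38.
      38 is a leaf — visit 38.
    Visit 17.
  At 15: go right to 7.
    7 is a leaf — visit 7.
  Visit 15.
At 37: go right to 18.
  At 18: go left to 35.
    35 is a leaf — visit 35.
  At 18: no right child.
  Visit 18.
Visit 37.
Full post-order sequence: 39, 27, 33, 21, 3, 30, 38, 17, 7, 15, 35, 18, 37.

35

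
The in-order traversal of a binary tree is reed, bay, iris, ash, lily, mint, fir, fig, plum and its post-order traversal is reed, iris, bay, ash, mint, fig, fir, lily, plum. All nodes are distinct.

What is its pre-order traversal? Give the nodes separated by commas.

The last element of post-order is the root; it splits in-order into left and right subtrees.
Root plum: left subtree has 8 nodes {reed, bay, iris, ash, lily, mint, fir, fig}, right has 0 { }.
  Root lily: left subtree has 4 nodes {reed, bay, iris, ash}, right has 3 {mint, fir, fig}.
    Root ash: left subtree has 3 nodes {reed, bay, iris}, right has 0 { }.
      Root bay: left subtree has 1 node {reed}, right has 1 {iris}.
    Root fir: left subtree has 1 node {mint}, right has 1 {fig}.

plum, lily, ash, bay, reed, iris, fir, mint, fig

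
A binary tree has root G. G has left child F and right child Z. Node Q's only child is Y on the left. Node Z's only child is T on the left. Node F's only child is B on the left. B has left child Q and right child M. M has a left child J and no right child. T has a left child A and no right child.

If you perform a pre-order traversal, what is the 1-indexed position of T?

Pre-order visits the node, then its left subtree, then its right subtree.
Visit G.
At G: go left to F.
  Visit F.
  At F: go left to B.
    Visit B.
    At B: go left to Q.
      Visit Q.
      At Q: go left to Y.
        Y is a leaf — visit Y.
      At Q: no right child.
    At B: go right to M.
      Visit M.
      At M: go left to J.
        J is a leaf — visit J.
      At M: no right child.
  At F: no right child.
At G: go right to Z.
  Visit Z.
  At Z: go left to T.
    Visit T.
    At T: go left to A.
      A is a leaf — visit A.
    At T: no right child.
  At Z: no right child.
Full pre-order sequence: G, F, B, Q, Y, M, J, Z, T, A.

9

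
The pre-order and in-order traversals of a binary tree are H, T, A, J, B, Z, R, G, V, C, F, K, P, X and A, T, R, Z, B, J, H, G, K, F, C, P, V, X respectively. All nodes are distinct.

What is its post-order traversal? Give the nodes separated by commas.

A, R, Z, B, J, T, K, F, P, C, X, V, G, H

The first element of pre-order is the root; it splits in-order into left and right subtrees.
Root H: left subtree has 6 nodes {A, T, R, Z, B, J}, right has 7 {G, K, F, C, P, V, X}.
  Root T: left subtree has 1 node {A}, right has 4 {R, Z, B, J}.
    Root J: left subtree has 3 nodes {R, Z, B}, right has 0 { }.
      Root B: left subtree has 2 nodes {R, Z}, right has 0 { }.
        Root Z: left subtree has 1 node {R}, right has 0 { }.
  Root G: left subtree has 0 nodes { }, right has 6 {K, F, C, P, V, X}.
    Root V: left subtree has 4 nodes {K, F, C, P}, right has 1 {X}.
      Root C: left subtree has 2 nodes {K, F}, right has 1 {P}.
        Root F: left subtree has 1 node {K}, right has 0 { }.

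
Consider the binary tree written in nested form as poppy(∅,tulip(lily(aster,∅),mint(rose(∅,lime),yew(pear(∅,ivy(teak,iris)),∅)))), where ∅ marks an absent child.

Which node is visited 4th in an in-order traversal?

tulip

In-order visits the left subtree, then the node, then the right subtree.
At poppy: no left child.
Visit poppy.
At poppy: go right to tulip.
  At tulip: go left to lily.
    At lily: go left to aster.
      aster is a leaf — visit aster.
    Visit lily.
    At lily: no right child.
  Visit tulip.
  At tulip: go right to mint.
    At mint: go left to rose.
      At rose: no left child.
      Visit rose.
      At rose: go right to lime.
        lime is a leaf — visit lime.
    Visit mint.
    At mint: go right to yew.
      At yew: go left to pear.
        At pear: no left child.
        Visit pear.
        At pear: go right to ivy.
          At ivy: go left to teak.
            teak is a leaf — visit teak.
          Visit ivy.
          At ivy: go right to iris.
            iris is a leaf — visit iris.
      Visit yew.
      At yew: no right child.
Full in-order sequence: poppy, aster, lily, tulip, rose, lime, mint, pear, teak, ivy, iris, yew.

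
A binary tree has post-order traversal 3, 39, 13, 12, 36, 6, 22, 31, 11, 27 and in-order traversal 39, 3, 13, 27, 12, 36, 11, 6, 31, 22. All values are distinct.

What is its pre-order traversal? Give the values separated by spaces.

The last element of post-order is the root; it splits in-order into left and right subtrees.
Root 27: left subtree has 3 nodes {39, 3, 13}, right has 6 {12, 36, 11, 6, 31, 22}.
  Root 13: left subtree has 2 nodes {39, 3}, right has 0 { }.
    Root 39: left subtree has 0 nodes { }, right has 1 {3}.
  Root 11: left subtree has 2 nodes {12, 36}, right has 3 {6, 31, 22}.
    Root 36: left subtree has 1 node {12}, right has 0 { }.
    Root 31: left subtree has 1 node {6}, right has 1 {22}.

27 13 39 3 11 36 12 31 6 22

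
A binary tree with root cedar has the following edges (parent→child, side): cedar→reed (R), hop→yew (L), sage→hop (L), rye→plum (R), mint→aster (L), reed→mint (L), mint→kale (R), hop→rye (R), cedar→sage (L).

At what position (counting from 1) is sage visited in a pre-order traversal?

Pre-order visits the node, then its left subtree, then its right subtree.
Visit cedar.
At cedar: go left to sage.
  Visit sage.
  At sage: go left to hop.
    Visit hop.
    At hop: go left to yew.
      yew is a leaf — visit yew.
    At hop: go right to rye.
      Visit rye.
      At rye: no left child.
      At rye: go right to plum.
        plum is a leaf — visit plum.
  At sage: no right child.
At cedar: go right to reed.
  Visit reed.
  At reed: go left to mint.
    Visit mint.
    At mint: go left to aster.
      aster is a leaf — visit aster.
    At mint: go right to kale.
      kale is a leaf — visit kale.
  At reed: no right child.
Full pre-order sequence: cedar, sage, hop, yew, rye, plum, reed, mint, aster, kale.

2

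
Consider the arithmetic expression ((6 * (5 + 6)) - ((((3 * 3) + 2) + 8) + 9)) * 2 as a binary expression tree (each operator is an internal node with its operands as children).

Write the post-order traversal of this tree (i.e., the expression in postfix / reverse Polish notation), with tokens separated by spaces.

Post-order on an expression tree gives postfix notation: for each operator, emit left operand, right operand, then the operator.

6 5 6 + * 3 3 * 2 + 8 + 9 + - 2 *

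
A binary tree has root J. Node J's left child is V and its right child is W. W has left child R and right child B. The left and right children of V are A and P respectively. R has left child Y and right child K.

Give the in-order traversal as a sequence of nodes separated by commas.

A, V, P, J, Y, R, K, W, B

In-order visits the left subtree, then the node, then the right subtree.
At J: go left to V.
  At V: go left to A.
    A is a leaf — visit A.
  Visit V.
  At V: go right to P.
    P is a leaf — visit P.
Visit J.
At J: go right to W.
  At W: go left to R.
    At R: go left to Y.
      Y is a leaf — visit Y.
    Visit R.
    At R: go right to K.
      K is a leaf — visit K.
  Visit W.
  At W: go right to B.
    B is a leaf — visit B.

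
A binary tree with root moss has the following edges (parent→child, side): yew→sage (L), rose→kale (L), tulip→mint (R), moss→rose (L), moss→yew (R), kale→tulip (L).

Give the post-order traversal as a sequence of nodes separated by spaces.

mint tulip kale rose sage yew moss

Post-order visits the left subtree, then the right subtree, then the node.
At moss: go left to rose.
  At rose: go left to kale.
    At kale: go left to tulip.
      At tulip: no left child.
      At tulip: go right to mint.
        mint is a leaf — visit mint.
      Visit tulip.
    At kale: no right child.
    Visit kale.
  At rose: no right child.
  Visit rose.
At moss: go right to yew.
  At yew: go left to sage.
    sage is a leaf — visit sage.
  At yew: no right child.
  Visit yew.
Visit moss.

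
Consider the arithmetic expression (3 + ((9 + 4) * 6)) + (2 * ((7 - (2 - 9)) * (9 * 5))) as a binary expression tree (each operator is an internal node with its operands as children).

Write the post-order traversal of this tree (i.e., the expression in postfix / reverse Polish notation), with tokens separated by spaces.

3 9 4 + 6 * + 2 7 2 9 - - 9 5 * * * +

Post-order on an expression tree gives postfix notation: for each operator, emit left operand, right operand, then the operator.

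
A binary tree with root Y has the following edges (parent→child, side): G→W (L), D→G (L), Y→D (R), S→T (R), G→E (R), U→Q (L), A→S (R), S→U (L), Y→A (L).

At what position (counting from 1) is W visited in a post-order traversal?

6

Post-order visits the left subtree, then the right subtree, then the node.
At Y: go left to A.
  At A: no left child.
  At A: go right to S.
    At S: go left to U.
      At U: go left to Q.
        Q is a leaf — visit Q.
      At U: no right child.
      Visit U.
    At S: go right to T.
      T is a leaf — visit T.
    Visit S.
  Visit A.
At Y: go right to D.
  At D: go left to G.
    At G: go left to W.
      W is a leaf — visit W.
    At G: go right to E.
      E is a leaf — visit E.
    Visit G.
  At D: no right child.
  Visit D.
Visit Y.
Full post-order sequence: Q, U, T, S, A, W, E, G, D, Y.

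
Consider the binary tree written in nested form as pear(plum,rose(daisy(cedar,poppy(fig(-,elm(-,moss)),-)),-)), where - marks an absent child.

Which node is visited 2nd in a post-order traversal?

Post-order visits the left subtree, then the right subtree, then the node.
At pear: go left to plum.
  plum is a leaf — visit plum.
At pear: go right to rose.
  At rose: go left to daisy.
    At daisy: go left to cedar.
      cedar is a leaf — visit cedar.
    At daisy: go right to poppy.
      At poppy: go left to fig.
        At fig: no left child.
        At fig: go right to elm.
          At elm: no left child.
          At elm: go right to moss.
            moss is a leaf — visit moss.
          Visit elm.
        Visit fig.
      At poppy: no right child.
      Visit poppy.
    Visit daisy.
  At rose: no right child.
  Visit rose.
Visit pear.
Full post-order sequence: plum, cedar, moss, elm, fig, poppy, daisy, rose, pear.

cedar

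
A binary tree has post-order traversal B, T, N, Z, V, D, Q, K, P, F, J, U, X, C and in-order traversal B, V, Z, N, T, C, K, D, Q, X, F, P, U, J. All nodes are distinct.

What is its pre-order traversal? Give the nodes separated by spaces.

C V B Z N T X K Q D U F P J

The last element of post-order is the root; it splits in-order into left and right subtrees.
Root C: left subtree has 5 nodes {B, V, Z, N, T}, right has 8 {K, D, Q, X, F, P, U, J}.
  Root V: left subtree has 1 node {B}, right has 3 {Z, N, T}.
    Root Z: left subtree has 0 nodes { }, right has 2 {N, T}.
      Root N: left subtree has 0 nodes { }, right has 1 {T}.
  Root X: left subtree has 3 nodes {K, D, Q}, right has 4 {F, P, U, J}.
    Root K: left subtree has 0 nodes { }, right has 2 {D, Q}.
      Root Q: left subtree has 1 node {D}, right has 0 { }.
    Root U: left subtree has 2 nodes {F, P}, right has 1 {J}.
      Root F: left subtree has 0 nodes { }, right has 1 {P}.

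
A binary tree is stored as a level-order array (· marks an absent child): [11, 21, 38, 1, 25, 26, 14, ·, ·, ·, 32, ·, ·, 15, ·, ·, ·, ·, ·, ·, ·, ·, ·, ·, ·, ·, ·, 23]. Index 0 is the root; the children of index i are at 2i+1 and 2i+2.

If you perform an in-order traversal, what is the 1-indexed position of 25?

3

In-order visits the left subtree, then the node, then the right subtree.
At 11: go left to 21.
  At 21: go left to 1.
    1 is a leaf — visit 1.
  Visit 21.
  At 21: go right to 25.
    At 25: no left child.
    Visit 25.
    At 25: go right to 32.
      32 is a leaf — visit 32.
Visit 11.
At 11: go right to 38.
  At 38: go left to 26.
    26 is a leaf — visit 26.
  Visit 38.
  At 38: go right to 14.
    At 14: go left to 15.
      At 15: go left to 23.
        23 is a leaf — visit 23.
      Visit 15.
      At 15: no right child.
    Visit 14.
    At 14: no right child.
Full in-order sequence: 1, 21, 25, 32, 11, 26, 38, 23, 15, 14.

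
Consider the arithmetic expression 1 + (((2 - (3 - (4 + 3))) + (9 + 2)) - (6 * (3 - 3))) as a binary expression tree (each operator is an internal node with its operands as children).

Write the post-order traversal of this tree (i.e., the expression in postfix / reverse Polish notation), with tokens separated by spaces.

1 2 3 4 3 + - - 9 2 + + 6 3 3 - * - +

Post-order on an expression tree gives postfix notation: for each operator, emit left operand, right operand, then the operator.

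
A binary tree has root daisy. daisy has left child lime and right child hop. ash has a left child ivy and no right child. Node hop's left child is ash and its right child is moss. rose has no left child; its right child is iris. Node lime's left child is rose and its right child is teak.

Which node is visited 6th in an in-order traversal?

In-order visits the left subtree, then the node, then the right subtree.
At daisy: go left to lime.
  At lime: go left to rose.
    At rose: no left child.
    Visit rose.
    At rose: go right to iris.
      iris is a leaf — visit iris.
  Visit lime.
  At lime: go right to teak.
    teak is a leaf — visit teak.
Visit daisy.
At daisy: go right to hop.
  At hop: go left to ash.
    At ash: go left to ivy.
      ivy is a leaf — visit ivy.
    Visit ash.
    At ash: no right child.
  Visit hop.
  At hop: go right to moss.
    moss is a leaf — visit moss.
Full in-order sequence: rose, iris, lime, teak, daisy, ivy, ash, hop, moss.

ivy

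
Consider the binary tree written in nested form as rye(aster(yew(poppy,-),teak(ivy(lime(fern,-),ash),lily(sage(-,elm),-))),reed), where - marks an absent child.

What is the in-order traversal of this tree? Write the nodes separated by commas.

In-order visits the left subtree, then the node, then the right subtree.
At rye: go left to aster.
  At aster: go left to yew.
    At yew: go left to poppy.
      poppy is a leaf — visit poppy.
    Visit yew.
    At yew: no right child.
  Visit aster.
  At aster: go right to teak.
    At teak: go left to ivy.
      At ivy: go left to lime.
        At lime: go left to fern.
          fern is a leaf — visit fern.
        Visit lime.
        At lime: no right child.
      Visit ivy.
      At ivy: go right to ash.
        ash is a leaf — visit ash.
    Visit teak.
    At teak: go right to lily.
      At lily: go left to sage.
        At sage: no left child.
        Visit sage.
        At sage: go right to elm.
          elm is a leaf — visit elm.
      Visit lily.
      At lily: no right child.
Visit rye.
At rye: go right to reed.
  reed is a leaf — visit reed.

poppy, yew, aster, fern, lime, ivy, ash, teak, sage, elm, lily, rye, reed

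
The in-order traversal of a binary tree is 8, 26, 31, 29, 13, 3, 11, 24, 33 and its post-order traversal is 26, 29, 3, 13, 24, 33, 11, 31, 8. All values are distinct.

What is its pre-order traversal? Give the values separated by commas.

8, 31, 26, 11, 13, 29, 3, 33, 24

The last element of post-order is the root; it splits in-order into left and right subtrees.
Root 8: left subtree has 0 nodes { }, right has 8 {26, 31, 29, 13, 3, 11, 24, 33}.
  Root 31: left subtree has 1 node {26}, right has 6 {29, 13, 3, 11, 24, 33}.
    Root 11: left subtree has 3 nodes {29, 13, 3}, right has 2 {24, 33}.
      Root 13: left subtree has 1 node {29}, right has 1 {3}.
      Root 33: left subtree has 1 node {24}, right has 0 { }.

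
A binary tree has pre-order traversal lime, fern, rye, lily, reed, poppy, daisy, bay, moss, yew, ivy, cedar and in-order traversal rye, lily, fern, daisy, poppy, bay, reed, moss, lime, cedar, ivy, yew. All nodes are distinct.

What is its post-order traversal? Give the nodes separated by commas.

The first element of pre-order is the root; it splits in-order into left and right subtrees.
Root lime: left subtree has 8 nodes {rye, lily, fern, daisy, poppy, bay, reed, moss}, right has 3 {cedar, ivy, yew}.
  Root fern: left subtree has 2 nodes {rye, lily}, right has 5 {daisy, poppy, bay, reed, moss}.
    Root rye: left subtree has 0 nodes { }, right has 1 {lily}.
    Root reed: left subtree has 3 nodes {daisy, poppy, bay}, right has 1 {moss}.
      Root poppy: left subtree has 1 node {daisy}, right has 1 {bay}.
  Root yew: left subtree has 2 nodes {cedar, ivy}, right has 0 { }.
    Root ivy: left subtree has 1 node {cedar}, right has 0 { }.

lily, rye, daisy, bay, poppy, moss, reed, fern, cedar, ivy, yew, lime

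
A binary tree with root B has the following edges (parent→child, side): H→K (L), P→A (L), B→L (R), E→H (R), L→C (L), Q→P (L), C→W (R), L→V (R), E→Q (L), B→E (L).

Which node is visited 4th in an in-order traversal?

E

In-order visits the left subtree, then the node, then the right subtree.
At B: go left to E.
  At E: go left to Q.
    At Q: go left to P.
      At P: go left to A.
        A is a leaf — visit A.
      Visit P.
      At P: no right child.
    Visit Q.
    At Q: no right child.
  Visit E.
  At E: go right to H.
    At H: go left to K.
      K is a leaf — visit K.
    Visit H.
    At H: no right child.
Visit B.
At B: go right to L.
  At L: go left to C.
    At C: no left child.
    Visit C.
    At C: go right to W.
      W is a leaf — visit W.
  Visit L.
  At L: go right to V.
    V is a leaf — visit V.
Full in-order sequence: A, P, Q, E, K, H, B, C, W, L, V.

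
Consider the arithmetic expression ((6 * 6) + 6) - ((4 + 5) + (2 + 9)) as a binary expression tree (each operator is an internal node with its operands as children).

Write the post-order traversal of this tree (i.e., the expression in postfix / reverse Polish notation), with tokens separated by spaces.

6 6 * 6 + 4 5 + 2 9 + + -

Post-order on an expression tree gives postfix notation: for each operator, emit left operand, right operand, then the operator.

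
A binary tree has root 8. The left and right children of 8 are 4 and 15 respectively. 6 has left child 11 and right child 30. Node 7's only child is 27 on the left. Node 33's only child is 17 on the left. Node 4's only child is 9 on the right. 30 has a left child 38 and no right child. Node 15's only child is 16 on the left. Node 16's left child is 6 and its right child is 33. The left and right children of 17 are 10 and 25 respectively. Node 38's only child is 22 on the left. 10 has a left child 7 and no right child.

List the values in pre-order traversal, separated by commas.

8, 4, 9, 15, 16, 6, 11, 30, 38, 22, 33, 17, 10, 7, 27, 25

Pre-order visits the node, then its left subtree, then its right subtree.
Visit 8.
At 8: go left to 4.
  Visit 4.
  At 4: no left child.
  At 4: go right to 9.
    9 is a leaf — visit 9.
At 8: go right to 15.
  Visit 15.
  At 15: go left to 16.
    Visit 16.
    At 16: go left to 6.
      Visit 6.
      At 6: go left to 11.
        11 is a leaf — visit 11.
      At 6: go right to 30.
        Visit 30.
        At 30: go left to 38.
          Visit 38.
          At 38: go left to 22.
            22 is a leaf — visit 22.
          At 38: no right child.
        At 30: no right child.
    At 16: go right to 33.
      Visit 33.
      At 33: go left to 17.
        Visit 17.
        At 17: go left to 10.
          Visit 10.
          At 10: go left to 7.
            Visit 7.
            At 7: go left to 27.
              27 is a leaf — visit 27.
            At 7: no right child.
          At 10: no right child.
        At 17: go right to 25.
          25 is a leaf — visit 25.
      At 33: no right child.
  At 15: no right child.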